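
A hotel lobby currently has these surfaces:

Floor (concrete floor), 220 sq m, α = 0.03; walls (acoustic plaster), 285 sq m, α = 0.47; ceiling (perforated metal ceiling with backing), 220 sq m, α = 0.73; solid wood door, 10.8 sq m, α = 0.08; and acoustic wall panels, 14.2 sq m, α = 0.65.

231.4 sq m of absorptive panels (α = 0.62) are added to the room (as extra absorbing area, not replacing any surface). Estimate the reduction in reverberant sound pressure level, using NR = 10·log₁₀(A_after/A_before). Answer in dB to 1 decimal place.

1.6 dB

Equivalent absorption area: A_before = 220×0.03 + 285×0.47 + 220×0.73 + 10.8×0.08 + 14.2×0.65 = 311.244 sq m.
Treatment contributes 231.4·0.62 = 143.468 sabins.
New total A_after = 454.712 sabins.
Reduction = 10 log₁₀(A_after/A_before) = 10 log₁₀(1.4610) = 1.6 dB.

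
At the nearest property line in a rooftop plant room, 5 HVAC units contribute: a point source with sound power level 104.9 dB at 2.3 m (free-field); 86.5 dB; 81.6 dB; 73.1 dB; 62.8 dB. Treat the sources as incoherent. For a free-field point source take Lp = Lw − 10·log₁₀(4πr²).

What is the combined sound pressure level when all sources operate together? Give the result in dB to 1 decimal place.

90.3 dB

Source at 2.3 m: Lp = 104.9 − 10·log₁₀(4π·2.3²) = 104.9 − 10·log₁₀(66.476) = 86.7 dB.
Sum in the linear (power) domain: Σ 10^(Lᵢ/10) = 10^(86.7/10) + 10^(86.5/10) + 10^(81.6/10) + 10^(73.1/10) + 10^(62.8/10) = 1.081e+09.
Combined level = 10 log₁₀(1.081e+09) = 90.3 dB.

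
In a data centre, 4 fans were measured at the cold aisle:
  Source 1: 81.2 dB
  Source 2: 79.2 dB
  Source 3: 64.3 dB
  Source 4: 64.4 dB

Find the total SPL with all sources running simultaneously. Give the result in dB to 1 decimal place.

Σ 10^(Lᵢ/10) = 2.204e+08.
L_total = 10·log₁₀(2.204e+08) = 83.4 dB.

83.4 dB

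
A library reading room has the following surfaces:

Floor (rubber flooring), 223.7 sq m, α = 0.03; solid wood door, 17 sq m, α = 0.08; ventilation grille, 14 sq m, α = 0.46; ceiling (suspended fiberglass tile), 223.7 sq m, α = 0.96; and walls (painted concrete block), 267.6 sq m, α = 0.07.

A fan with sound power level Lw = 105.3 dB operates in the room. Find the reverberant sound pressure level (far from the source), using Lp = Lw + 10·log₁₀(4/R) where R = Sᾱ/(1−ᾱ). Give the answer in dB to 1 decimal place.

Σ(Sᵢαᵢ) = 223.7×0.03 + 17×0.08 + 14×0.46 + 223.7×0.96 + 267.6×0.07 = 247.995; total area S = 746.0 sq m.
ᾱ = 0.3324, so room constant R = A/(1−ᾱ) = 371.472 sq m.
Lp = 105.3 + 10·log₁₀(4/371.472) = 105.3 + (-19.68) = 85.6 dB.

85.6 dB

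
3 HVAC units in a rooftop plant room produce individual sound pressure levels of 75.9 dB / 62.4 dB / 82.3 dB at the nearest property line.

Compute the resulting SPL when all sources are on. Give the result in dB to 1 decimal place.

Sum in the linear (power) domain: Σ 10^(Lᵢ/10) = 10^(75.9/10) + 10^(62.4/10) + 10^(82.3/10) = 2.105e+08.
L_total = 10·log₁₀(2.105e+08) = 83.2 dB.

83.2 dB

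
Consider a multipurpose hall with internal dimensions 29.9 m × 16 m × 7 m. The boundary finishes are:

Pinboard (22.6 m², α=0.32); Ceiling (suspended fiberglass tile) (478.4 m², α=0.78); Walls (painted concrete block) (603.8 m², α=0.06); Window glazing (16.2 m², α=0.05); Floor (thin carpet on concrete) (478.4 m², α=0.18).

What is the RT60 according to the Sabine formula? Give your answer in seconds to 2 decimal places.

Equivalent absorption area: A = 22.6·0.32 + 478.4·0.78 + 603.8·0.06 + 16.2·0.05 + 478.4·0.18 = 503.534 m².
Room volume: 3348.8 m³.
Sabine: RT60 = 0.161 × 3348.8 / 503.534 = 1.07 s.

1.07 sec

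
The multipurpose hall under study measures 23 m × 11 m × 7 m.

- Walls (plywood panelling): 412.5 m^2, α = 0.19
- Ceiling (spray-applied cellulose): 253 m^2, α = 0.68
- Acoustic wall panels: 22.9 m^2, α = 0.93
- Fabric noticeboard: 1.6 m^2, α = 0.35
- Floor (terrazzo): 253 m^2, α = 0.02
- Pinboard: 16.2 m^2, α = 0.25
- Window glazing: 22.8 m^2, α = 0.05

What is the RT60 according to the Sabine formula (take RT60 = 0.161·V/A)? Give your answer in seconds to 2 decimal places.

1.01 seconds

Total absorption A = 412.5*0.19 + 253*0.68 + 22.9*0.93 + 1.6*0.35 + 253*0.02 + 16.2*0.25 + 22.8*0.05
  = 78.375 + 172.040 + 21.297 + 0.560 + 5.060 + 4.050 + 1.140 = 282.522 m^2 sabins.
Room volume: 1771 m³.
T = 0.161 V/A = 0.161·1771/282.522 = 1.01 s.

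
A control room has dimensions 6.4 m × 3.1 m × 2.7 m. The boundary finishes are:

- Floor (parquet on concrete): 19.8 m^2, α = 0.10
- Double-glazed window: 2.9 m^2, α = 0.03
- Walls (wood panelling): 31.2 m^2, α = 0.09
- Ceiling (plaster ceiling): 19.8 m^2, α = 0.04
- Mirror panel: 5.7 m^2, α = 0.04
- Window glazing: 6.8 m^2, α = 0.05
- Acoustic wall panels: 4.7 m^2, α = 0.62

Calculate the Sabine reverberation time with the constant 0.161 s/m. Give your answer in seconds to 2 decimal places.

0.94 s

A = Σ Sᵢαᵢ = 19.8·0.10 + 2.9·0.03 + 31.2·0.09 + 19.8·0.04 + 5.7·0.04 + 6.8·0.05 + 4.7·0.62 = 9.149 sabins.
Volume V = 6.4 × 3.1 × 2.7 = 53.568 m³.
T = 0.161 V/A = 0.161·53.568/9.149 = 0.94 s.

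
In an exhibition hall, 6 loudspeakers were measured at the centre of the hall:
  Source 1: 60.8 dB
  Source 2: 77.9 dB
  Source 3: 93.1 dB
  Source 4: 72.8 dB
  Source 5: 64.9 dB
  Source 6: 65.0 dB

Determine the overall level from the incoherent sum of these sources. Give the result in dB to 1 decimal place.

Σ 10^(Lᵢ/10) = 2.13e+09.
L_total = 10·log₁₀(2.13e+09) = 93.3 dB.

93.3 dB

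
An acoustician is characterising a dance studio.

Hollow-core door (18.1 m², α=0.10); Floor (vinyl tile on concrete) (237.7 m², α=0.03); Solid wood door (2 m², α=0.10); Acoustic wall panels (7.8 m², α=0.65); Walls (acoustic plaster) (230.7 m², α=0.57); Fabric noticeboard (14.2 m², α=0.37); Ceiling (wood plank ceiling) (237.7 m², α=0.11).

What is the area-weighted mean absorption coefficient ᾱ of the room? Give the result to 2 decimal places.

Total surface area S = 748.2 m².
Weighted sum Σ Sα = 177.111.
ᾱ = 177.111 / 748.2 = 0.24.

0.24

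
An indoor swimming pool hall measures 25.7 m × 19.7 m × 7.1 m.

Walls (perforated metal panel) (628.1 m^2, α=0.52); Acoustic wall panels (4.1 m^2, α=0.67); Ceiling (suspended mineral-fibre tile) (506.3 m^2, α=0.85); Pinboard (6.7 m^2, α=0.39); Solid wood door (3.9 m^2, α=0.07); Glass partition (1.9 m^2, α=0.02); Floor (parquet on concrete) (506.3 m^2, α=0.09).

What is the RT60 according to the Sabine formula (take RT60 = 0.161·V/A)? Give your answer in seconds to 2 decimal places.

0.72 sec

Total absorption A = 628.1×0.52 + 4.1×0.67 + 506.3×0.85 + 6.7×0.39 + 3.9×0.07 + 1.9×0.02 + 506.3×0.09
  = 326.612 + 2.747 + 430.355 + 2.613 + 0.273 + 0.038 + 45.567 = 808.205 m^2 sabins.
V = 25.7·19.7·7.1 = 3594.659 m³.
Sabine: RT60 = 0.161 × 3594.659 / 808.205 = 0.72 s.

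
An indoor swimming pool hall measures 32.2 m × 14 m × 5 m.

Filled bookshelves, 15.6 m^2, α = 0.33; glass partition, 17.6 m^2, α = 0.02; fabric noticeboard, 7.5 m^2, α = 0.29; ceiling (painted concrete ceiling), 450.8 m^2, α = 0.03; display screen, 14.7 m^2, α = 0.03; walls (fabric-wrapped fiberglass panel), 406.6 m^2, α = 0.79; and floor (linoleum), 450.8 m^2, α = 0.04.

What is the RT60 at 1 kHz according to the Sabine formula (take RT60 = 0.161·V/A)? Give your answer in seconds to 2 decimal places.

1.01 s

Total absorption A = 15.6·0.33 + 17.6·0.02 + 7.5·0.29 + 450.8·0.03 + 14.7·0.03 + 406.6·0.79 + 450.8·0.04
  = 5.148 + 0.352 + 2.175 + 13.524 + 0.441 + 321.214 + 18.032 = 360.886 m^2 sabins.
Room volume: 2254 m³.
T = 0.161 V/A = 0.161·2254/360.886 = 1.01 s.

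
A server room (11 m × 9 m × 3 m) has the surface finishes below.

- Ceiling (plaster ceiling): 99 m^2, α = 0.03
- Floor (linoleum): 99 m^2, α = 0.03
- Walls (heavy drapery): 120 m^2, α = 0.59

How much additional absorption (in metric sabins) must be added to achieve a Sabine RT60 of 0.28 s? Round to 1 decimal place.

Total absorption A₁ = 99×0.03 + 99×0.03 + 120×0.59
  = 2.970 + 2.970 + 70.800 = 76.740 m^2 sabins.
For T = 0.28 s, need A₂ = 0.161·V/T = 0.161·297/0.28 = 170.775 sabins.
Additional absorption ΔA = 170.775 − 76.740 = 94.0 sabins.

94.0 sabins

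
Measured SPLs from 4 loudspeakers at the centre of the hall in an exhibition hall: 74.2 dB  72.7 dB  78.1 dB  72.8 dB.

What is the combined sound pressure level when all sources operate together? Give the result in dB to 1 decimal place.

Converting to relative power and adding: 10^(74.2/10) + 10^(72.7/10) + 10^(78.1/10) + 10^(72.8/10) = 1.285e+08.
Combined level = 10 log₁₀(1.285e+08) = 81.1 dB.

81.1 dB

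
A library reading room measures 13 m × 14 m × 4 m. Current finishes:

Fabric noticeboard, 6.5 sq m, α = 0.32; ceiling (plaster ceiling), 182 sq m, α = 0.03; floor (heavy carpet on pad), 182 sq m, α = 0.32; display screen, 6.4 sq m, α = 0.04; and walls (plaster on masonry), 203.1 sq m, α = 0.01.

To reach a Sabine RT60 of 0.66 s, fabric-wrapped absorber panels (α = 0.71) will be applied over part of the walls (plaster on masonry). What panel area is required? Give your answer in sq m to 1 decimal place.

A₁ = Σ Sᵢαᵢ = 6.5×0.32 + 182×0.03 + 182×0.32 + 6.4×0.04 + 203.1×0.01 = 68.067 sabins.
V = 728 m³. Target absorption A₂ = 0.161 × 728 / 0.66 = 177.588 sabins.
ΔA needed = 177.588 − 68.067 = 109.521 sabins.
Each sq m of panel replacing the walls (plaster on masonry) adds (0.71 − 0.01) = 0.70 sabins.
Panel area = 109.521 / 0.70 = 156.5 sq m.

156.5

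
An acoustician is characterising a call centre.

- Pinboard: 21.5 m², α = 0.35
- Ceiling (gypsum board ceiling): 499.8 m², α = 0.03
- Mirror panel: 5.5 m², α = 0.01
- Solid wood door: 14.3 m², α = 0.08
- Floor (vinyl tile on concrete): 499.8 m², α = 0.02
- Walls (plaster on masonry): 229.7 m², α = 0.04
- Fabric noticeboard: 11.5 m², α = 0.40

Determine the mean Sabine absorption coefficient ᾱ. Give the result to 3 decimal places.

Total surface area S = 1282.1 m².
Weighted sum Σ Sα = 47.502.
ᾱ = 47.502 / 1282.1 = 0.037.

0.037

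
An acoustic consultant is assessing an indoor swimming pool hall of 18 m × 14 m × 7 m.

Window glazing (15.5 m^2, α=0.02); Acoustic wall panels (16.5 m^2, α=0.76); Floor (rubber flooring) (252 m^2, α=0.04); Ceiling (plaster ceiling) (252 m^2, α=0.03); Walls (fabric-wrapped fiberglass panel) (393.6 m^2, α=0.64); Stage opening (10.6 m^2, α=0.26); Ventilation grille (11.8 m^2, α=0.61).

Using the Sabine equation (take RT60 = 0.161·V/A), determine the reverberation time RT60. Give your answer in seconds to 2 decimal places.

0.97 s

Summing Sᵢαᵢ: 0.310 + 12.540 + 10.080 + 7.560 + 251.904 + 2.756 + 7.198 → A = 292.348 sabins.
V = 18·14·7 = 1764 m³.
RT60 = 0.161 · V / A = 0.161 × 1764 / 292.348 = 0.97 s.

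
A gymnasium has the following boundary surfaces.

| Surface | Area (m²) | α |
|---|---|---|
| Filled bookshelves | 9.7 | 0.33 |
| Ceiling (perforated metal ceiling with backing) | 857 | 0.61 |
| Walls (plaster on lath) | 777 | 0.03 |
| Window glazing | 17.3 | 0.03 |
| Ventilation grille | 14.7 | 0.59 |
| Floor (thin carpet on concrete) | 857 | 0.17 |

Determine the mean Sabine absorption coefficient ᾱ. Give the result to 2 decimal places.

0.28

Total surface area S = 2532.7 m².
A = 9.7*0.33 + 857*0.61 + 777*0.03 + 17.3*0.03 + 14.7*0.59 + 857*0.17 = 704.163 sabins.
ᾱ = A/S = 0.28.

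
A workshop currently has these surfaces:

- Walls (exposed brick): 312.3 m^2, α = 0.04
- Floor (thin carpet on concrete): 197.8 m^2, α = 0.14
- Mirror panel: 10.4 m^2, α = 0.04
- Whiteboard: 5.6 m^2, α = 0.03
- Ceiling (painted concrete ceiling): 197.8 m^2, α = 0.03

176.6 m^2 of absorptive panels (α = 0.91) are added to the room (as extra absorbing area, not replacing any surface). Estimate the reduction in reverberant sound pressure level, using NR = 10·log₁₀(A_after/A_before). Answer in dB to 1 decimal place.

6.5 dB

Total absorption A_before = 312.3*0.04 + 197.8*0.14 + 10.4*0.04 + 5.6*0.03 + 197.8*0.03
  = 12.492 + 27.692 + 0.416 + 0.168 + 5.934 = 46.702 m^2 sabins.
Added absorption = 176.6 × 0.91 = 160.706 sabins.
New total A_after = 207.408 sabins.
NR = 10·log₁₀(207.408/46.702) = 6.5 dB.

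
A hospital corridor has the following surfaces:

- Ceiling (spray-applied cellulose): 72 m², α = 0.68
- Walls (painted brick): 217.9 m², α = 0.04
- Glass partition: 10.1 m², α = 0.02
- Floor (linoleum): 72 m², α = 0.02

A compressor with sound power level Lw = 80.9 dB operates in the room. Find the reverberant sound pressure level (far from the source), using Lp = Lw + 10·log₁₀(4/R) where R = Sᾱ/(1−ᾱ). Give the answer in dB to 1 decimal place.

68.4 dB

Σ(Sᵢαᵢ) = 72×0.68 + 217.9×0.04 + 10.1×0.02 + 72×0.02 = 59.318; total area S = 372.0 m².
ᾱ = 59.318/372.0 = 0.1595; R = Sᾱ/(1−ᾱ) = 59.318/(1−0.1595) = 70.575 m².
Lp = 80.9 + 10·log₁₀(4/70.575) = 80.9 + (-12.47) = 68.4 dB.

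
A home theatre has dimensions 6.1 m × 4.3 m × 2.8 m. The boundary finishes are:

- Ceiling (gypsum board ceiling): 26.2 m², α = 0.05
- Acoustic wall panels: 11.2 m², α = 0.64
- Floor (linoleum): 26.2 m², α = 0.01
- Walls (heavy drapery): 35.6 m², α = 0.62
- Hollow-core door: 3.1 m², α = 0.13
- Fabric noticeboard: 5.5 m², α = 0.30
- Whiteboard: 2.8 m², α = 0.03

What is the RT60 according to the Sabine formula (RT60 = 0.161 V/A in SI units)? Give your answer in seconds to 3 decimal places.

0.359 s

A = Σ Sᵢαᵢ = 26.2*0.05 + 11.2*0.64 + 26.2*0.01 + 35.6*0.62 + 3.1*0.13 + 5.5*0.30 + 2.8*0.03 = 32.949 sabins.
Room volume: 73.444 m³.
RT60 = 0.161 · V / A = 0.161 × 73.444 / 32.949 = 0.359 s.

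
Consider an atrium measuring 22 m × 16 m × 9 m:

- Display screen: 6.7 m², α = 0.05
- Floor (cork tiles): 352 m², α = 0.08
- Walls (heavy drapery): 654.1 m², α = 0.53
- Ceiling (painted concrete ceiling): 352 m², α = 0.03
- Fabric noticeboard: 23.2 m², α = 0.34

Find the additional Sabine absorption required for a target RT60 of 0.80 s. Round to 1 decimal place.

A₁ = Σ Sᵢαᵢ = 6.7*0.05 + 352*0.08 + 654.1*0.53 + 352*0.03 + 23.2*0.34 = 393.616 sabins.
Target A₂ = 0.161·3168/0.80 = 637.560 sabins (V = 3168 m³).
ΔA = A₂ − A₁ = 637.560 − 393.616 = 243.9 sabins.

243.9 sabins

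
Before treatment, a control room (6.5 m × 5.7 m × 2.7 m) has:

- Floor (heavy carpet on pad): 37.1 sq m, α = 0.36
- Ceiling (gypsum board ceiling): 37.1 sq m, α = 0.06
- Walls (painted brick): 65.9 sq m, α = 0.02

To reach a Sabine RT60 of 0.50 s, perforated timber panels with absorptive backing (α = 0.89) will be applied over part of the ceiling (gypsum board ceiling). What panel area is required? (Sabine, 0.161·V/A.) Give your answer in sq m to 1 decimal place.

18.4

A₁ = Σ Sᵢαᵢ = 37.1*0.36 + 37.1*0.06 + 65.9*0.02 = 16.900 sabins.
Required A₂ = 0.161·100.035/0.50 = 32.211 sabins.
ΔA needed = 32.211 − 16.900 = 15.311 sabins.
Each sq m of panel replacing the ceiling (gypsum board ceiling) adds (0.89 − 0.06) = 0.83 sabins.
Area = ΔA/Δα = 15.311/0.83 = 18.4 sq m.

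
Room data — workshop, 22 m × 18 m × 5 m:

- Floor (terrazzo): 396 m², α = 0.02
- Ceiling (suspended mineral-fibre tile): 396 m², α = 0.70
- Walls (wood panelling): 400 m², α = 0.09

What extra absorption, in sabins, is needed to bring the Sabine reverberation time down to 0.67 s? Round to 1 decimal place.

A₁ = Σ Sᵢαᵢ = 396·0.02 + 396·0.70 + 400·0.09 = 321.120 sabins.
For T = 0.67 s, need A₂ = 0.161·V/T = 0.161·1980/0.67 = 475.791 sabins.
ΔA = A₂ − A₁ = 475.791 − 321.120 = 154.7 sabins.

154.7 sabins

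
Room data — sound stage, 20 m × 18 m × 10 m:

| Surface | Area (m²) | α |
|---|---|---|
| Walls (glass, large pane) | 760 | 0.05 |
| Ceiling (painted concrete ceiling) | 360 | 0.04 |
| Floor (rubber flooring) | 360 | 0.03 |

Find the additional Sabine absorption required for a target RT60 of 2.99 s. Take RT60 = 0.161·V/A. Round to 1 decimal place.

Total absorption A₁ = 760·0.05 + 360·0.04 + 360·0.03
  = 38.000 + 14.400 + 10.800 = 63.200 m² sabins.
Target A₂ = 0.161·3600/2.99 = 193.846 sabins (V = 3600 m³).
Additional absorption ΔA = 193.846 − 63.200 = 130.6 sabins.

130.6 sabins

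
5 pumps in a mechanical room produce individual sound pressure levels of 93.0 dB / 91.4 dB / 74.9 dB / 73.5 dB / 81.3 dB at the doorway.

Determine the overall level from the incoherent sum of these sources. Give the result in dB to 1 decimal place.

95.5 dB

Converting to relative power and adding: 10^(93.0/10) + 10^(91.4/10) + 10^(74.9/10) + 10^(73.5/10) + 10^(81.3/10) = 3.564e+09.
Combined level = 10 log₁₀(3.564e+09) = 95.5 dB.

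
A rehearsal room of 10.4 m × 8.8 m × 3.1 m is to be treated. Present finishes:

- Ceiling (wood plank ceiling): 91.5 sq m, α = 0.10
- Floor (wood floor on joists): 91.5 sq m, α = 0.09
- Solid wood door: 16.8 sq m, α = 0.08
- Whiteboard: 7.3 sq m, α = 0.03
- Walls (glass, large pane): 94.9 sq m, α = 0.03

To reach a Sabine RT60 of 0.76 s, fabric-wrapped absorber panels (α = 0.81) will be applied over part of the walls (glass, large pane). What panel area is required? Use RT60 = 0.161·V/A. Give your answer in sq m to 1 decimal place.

49.1

Equivalent absorption area: A₁ = 91.5×0.10 + 91.5×0.09 + 16.8×0.08 + 7.3×0.03 + 94.9×0.03 = 21.795 sq m.
Required A₂ = 0.161·283.712/0.76 = 60.102 sabins.
Absorption to add: 60.102 − 21.795 = 38.307 sabins.
Each sq m of panel replacing the walls (glass, large pane) adds (0.81 − 0.03) = 0.78 sabins.
Panel area = 38.307 / 0.78 = 49.1 sq m.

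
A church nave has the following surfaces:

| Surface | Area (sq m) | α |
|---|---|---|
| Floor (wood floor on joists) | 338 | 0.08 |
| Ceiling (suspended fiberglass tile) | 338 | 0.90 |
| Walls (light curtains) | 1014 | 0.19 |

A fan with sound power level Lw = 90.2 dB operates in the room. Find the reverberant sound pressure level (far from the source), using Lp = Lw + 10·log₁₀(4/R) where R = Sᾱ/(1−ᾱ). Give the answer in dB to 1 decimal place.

A = 523.900 sabins; S = 1690.0 sq m.
ᾱ = 523.900/1690.0 = 0.3100; R = Sᾱ/(1−ᾱ) = 523.900/(1−0.3100) = 759.275 sq m.
Lp = 90.2 + 10·log₁₀(4/759.275) = 90.2 + (-22.78) = 67.4 dB.

67.4 dB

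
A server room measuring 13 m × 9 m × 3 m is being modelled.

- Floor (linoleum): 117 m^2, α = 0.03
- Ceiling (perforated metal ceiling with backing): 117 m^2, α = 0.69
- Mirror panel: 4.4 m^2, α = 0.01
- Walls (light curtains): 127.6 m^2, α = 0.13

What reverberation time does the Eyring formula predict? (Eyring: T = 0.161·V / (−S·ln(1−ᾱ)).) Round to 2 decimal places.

0.48 s

S = Σ Sᵢ = 366.0 m^2.
Σ(Sᵢαᵢ) = 117×0.03 + 117×0.69 + 4.4×0.01 + 127.6×0.13 = 100.872.
ᾱ = 100.872 / 366.0 = 0.2756.
−S·ln(1−ᾱ) = −366.0 × ln(1 − 0.2756) = 118.003.
V = 13 × 9 × 3 = 351 m³.
T = 0.161·V/[−S·ln(1−ᾱ)] = 0.161·351/118.003 = 0.48 s.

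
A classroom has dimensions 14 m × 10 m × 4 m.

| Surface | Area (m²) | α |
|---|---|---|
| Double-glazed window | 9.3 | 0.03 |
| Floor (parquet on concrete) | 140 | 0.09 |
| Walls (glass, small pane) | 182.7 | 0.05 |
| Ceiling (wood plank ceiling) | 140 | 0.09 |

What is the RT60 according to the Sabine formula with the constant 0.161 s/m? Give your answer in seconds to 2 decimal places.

2.60 sec

Total absorption A = 9.3×0.03 + 140×0.09 + 182.7×0.05 + 140×0.09
  = 0.279 + 12.600 + 9.135 + 12.600 = 34.614 m² sabins.
Room volume: 560 m³.
T = 0.161 V/A = 0.161·560/34.614 = 2.60 s.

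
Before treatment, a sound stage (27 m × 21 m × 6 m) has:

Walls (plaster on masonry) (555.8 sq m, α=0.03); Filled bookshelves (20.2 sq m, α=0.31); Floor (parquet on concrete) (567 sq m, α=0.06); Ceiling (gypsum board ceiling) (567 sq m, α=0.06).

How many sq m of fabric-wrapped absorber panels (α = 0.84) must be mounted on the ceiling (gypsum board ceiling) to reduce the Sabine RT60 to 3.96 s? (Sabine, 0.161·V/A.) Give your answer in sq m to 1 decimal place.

Summing Sᵢαᵢ: 16.674 + 6.262 + 34.020 + 34.020 → A₁ = 90.976 sabins.
Required A₂ = 0.161·3402/3.96 = 138.314 sabins.
Absorption to add: 138.314 − 90.976 = 47.338 sabins.
Net gain per sq m: Δα = 0.84 − 0.06 = 0.78.
Panel area = 47.338 / 0.78 = 60.7 sq m.

60.7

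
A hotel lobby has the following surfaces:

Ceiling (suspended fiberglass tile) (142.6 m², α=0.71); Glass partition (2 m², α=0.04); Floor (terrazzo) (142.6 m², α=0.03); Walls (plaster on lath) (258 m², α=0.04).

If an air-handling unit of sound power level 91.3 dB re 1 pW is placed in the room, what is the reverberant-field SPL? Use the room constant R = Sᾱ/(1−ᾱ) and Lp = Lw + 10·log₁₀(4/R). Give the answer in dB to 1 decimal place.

Σ(Sᵢαᵢ) = 142.6×0.71 + 2×0.04 + 142.6×0.03 + 258×0.04 = 115.924; total area S = 545.2 m².
ᾱ = 115.924/545.2 = 0.2126; R = Sᾱ/(1−ᾱ) = 115.924/(1−0.2126) = 147.224 m².
Lp = 91.3 + 10·log₁₀(4/147.224) = 91.3 + (-15.66) = 75.6 dB.

75.6 dB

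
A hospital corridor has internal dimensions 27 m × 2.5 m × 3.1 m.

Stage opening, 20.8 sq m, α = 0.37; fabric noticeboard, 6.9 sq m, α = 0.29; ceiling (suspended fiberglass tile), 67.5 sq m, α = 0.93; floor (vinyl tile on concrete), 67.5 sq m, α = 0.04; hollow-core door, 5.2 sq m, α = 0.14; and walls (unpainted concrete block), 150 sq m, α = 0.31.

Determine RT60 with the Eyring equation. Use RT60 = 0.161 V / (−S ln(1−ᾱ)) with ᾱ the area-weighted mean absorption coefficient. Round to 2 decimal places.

S = Σ Sᵢ = 317.9 sq m.
Absorption A = 20.8·0.37 + 6.9·0.29 + 67.5·0.93 + 67.5·0.04 + 5.2·0.14 + 150·0.31 = 122.400 sabins.
Mean coefficient ᾱ = A/S = 0.3850.
Eyring denominator: −S ln(1−ᾱ) = 154.542.
V = 27 × 2.5 × 3.1 = 209.25 m³.
RT60 = 0.161 × 209.25 / 154.542 = 0.22 s.

0.22 s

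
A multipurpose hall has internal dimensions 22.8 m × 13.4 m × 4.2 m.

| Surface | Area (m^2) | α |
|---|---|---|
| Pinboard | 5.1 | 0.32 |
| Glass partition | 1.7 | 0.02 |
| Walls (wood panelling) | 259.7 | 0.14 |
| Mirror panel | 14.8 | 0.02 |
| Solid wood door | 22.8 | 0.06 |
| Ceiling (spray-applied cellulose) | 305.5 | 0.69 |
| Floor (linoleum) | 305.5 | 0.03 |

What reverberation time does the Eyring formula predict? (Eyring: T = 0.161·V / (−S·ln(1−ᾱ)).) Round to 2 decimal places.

0.68 s

S = Σ Sᵢ = 915.1 m^2.
Absorption A = 5.1×0.32 + 1.7×0.02 + 259.7×0.14 + 14.8×0.02 + 22.8×0.06 + 305.5×0.69 + 305.5×0.03 = 259.648 sabins.
ᾱ = 259.648 / 915.1 = 0.2837.
Eyring denominator: −S ln(1−ᾱ) = 305.329.
V = 22.8 × 13.4 × 4.2 = 1283.184 m³.
RT60 = 0.161 × 1283.184 / 305.329 = 0.68 s.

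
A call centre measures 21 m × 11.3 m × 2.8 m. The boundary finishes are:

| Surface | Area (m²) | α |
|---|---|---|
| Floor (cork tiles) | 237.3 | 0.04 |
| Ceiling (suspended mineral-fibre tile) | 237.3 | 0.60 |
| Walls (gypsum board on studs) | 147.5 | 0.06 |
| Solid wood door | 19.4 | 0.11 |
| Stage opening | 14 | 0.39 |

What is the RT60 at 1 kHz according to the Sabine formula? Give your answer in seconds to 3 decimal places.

A = Σ Sᵢαᵢ = 237.3·0.04 + 237.3·0.60 + 147.5·0.06 + 19.4·0.11 + 14·0.39 = 168.316 sabins.
V = 21·11.3·2.8 = 664.44 m³.
RT60 = 0.161 · V / A = 0.161 × 664.44 / 168.316 = 0.636 s.

0.636 s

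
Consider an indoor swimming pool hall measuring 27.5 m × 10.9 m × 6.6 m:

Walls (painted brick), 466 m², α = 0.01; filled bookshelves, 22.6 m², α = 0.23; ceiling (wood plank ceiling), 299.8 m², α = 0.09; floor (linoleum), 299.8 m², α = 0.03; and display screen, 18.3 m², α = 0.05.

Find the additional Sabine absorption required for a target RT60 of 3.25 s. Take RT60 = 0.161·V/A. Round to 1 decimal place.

51.3 sabins

Summing Sᵢαᵢ: 4.660 + 5.198 + 26.982 + 8.994 + 0.915 → A₁ = 46.749 sabins.
For T = 3.25 s, need A₂ = 0.161·V/T = 0.161·1978.35/3.25 = 98.004 sabins.
Additional absorption ΔA = 98.004 − 46.749 = 51.3 sabins.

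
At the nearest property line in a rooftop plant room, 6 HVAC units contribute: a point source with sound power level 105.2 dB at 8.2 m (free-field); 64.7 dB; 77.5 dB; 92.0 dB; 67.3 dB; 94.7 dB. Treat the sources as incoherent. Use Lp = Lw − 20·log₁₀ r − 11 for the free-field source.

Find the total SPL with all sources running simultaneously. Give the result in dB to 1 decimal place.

Source at 8.2 m: Lp = 105.2 − 20·log₁₀(8.2) − 11 = 75.9 dB.
Σ 10^(Lᵢ/10) = 4.64e+09.
L_total = 10·log₁₀(4.64e+09) = 96.7 dB.

96.7 dB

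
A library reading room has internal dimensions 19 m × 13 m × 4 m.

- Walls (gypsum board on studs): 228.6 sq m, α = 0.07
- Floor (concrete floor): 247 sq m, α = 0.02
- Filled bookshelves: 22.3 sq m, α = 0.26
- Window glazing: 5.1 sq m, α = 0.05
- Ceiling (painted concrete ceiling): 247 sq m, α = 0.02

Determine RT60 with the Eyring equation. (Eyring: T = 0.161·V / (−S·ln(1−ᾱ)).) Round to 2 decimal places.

4.87 sec

Total surface area S = 228.6 + 247 + 22.3 + 5.1 + 247 = 750.0 sq m.
Absorption A = 228.6·0.07 + 247·0.02 + 22.3·0.26 + 5.1·0.05 + 247·0.02 = 31.935 sabins.
Mean coefficient ᾱ = A/S = 0.0426.
Eyring denominator: −S ln(1−ᾱ) = 32.651.
V = 19 × 13 × 4 = 988 m³.
T = 0.161·V/[−S·ln(1−ᾱ)] = 0.161·988/32.651 = 4.87 s.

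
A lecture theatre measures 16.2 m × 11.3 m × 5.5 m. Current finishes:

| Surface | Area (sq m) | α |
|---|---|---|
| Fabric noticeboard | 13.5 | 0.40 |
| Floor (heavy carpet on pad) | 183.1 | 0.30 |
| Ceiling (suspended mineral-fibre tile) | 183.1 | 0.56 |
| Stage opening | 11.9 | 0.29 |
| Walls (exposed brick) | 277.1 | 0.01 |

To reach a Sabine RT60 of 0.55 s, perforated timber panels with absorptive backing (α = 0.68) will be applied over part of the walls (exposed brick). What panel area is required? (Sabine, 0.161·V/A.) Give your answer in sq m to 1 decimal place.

Summing Sᵢαᵢ: 5.400 + 54.930 + 102.536 + 3.451 + 2.771 → A₁ = 169.088 sabins.
Required A₂ = 0.161·1006.83/0.55 = 294.727 sabins.
ΔA needed = 294.727 − 169.088 = 125.639 sabins.
Each sq m of panel replacing the walls (exposed brick) adds (0.68 − 0.01) = 0.67 sabins.
Area = ΔA/Δα = 125.639/0.67 = 187.5 sq m.

187.5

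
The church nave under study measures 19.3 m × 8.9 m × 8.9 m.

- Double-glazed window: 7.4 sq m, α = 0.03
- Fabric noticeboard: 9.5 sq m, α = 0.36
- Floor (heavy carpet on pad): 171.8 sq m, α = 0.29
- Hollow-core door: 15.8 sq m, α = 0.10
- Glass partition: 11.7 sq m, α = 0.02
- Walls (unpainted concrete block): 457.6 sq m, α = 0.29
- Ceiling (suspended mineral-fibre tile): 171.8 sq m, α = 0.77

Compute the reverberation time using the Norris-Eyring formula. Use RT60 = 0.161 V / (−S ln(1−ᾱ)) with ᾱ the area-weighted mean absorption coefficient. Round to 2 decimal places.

Total surface area S = 7.4 + 9.5 + 171.8 + 15.8 + 11.7 + 457.6 + 171.8 = 845.6 sq m.
Absorption A = 7.4·0.03 + 9.5·0.36 + 171.8·0.29 + 15.8·0.10 + 11.7·0.02 + 457.6·0.29 + 171.8·0.77 = 320.268 sabins.
Mean coefficient ᾱ = A/S = 0.3787.
Eyring denominator: −S ln(1−ᾱ) = 402.456.
V = 19.3 × 8.9 × 8.9 = 1528.753 m³.
T = 0.161·V/[−S·ln(1−ᾱ)] = 0.161·1528.753/402.456 = 0.61 s.

0.61 s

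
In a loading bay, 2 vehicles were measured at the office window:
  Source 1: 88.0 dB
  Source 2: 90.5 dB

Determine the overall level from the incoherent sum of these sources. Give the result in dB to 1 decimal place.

92.4 dB

Sum in the linear (power) domain: Σ 10^(Lᵢ/10) = 10^(88.0/10) + 10^(90.5/10) = 1.753e+09.
Back to dB: 10·log₁₀ Σ = 92.4 dB.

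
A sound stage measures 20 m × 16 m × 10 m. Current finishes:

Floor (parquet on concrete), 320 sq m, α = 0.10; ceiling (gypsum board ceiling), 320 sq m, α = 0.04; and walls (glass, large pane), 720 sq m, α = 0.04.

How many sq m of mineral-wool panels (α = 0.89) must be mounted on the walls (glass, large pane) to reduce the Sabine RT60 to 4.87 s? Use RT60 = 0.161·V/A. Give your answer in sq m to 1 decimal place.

37.9

A₁ = Σ Sᵢαᵢ = 320*0.10 + 320*0.04 + 720*0.04 = 73.600 sabins.
Required A₂ = 0.161·3200/4.87 = 105.791 sabins.
ΔA needed = 105.791 − 73.600 = 32.191 sabins.
Net gain per sq m: Δα = 0.89 − 0.04 = 0.85.
Area = ΔA/Δα = 32.191/0.85 = 37.9 sq m.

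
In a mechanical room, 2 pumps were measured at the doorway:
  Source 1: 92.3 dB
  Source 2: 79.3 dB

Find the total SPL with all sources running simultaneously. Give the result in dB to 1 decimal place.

92.5 dB

Converting to relative power and adding: 10^(92.3/10) + 10^(79.3/10) = 1.783e+09.
Combined level = 10 log₁₀(1.783e+09) = 92.5 dB.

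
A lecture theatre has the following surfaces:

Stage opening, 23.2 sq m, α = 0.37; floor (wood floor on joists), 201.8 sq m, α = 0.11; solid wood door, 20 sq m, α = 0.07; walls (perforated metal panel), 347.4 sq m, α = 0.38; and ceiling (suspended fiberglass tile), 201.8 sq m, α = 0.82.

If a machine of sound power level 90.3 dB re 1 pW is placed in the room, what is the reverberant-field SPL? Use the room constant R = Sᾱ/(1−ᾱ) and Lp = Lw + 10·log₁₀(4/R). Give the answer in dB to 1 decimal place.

68.8 dB

Σ(Sᵢαᵢ) = 23.2×0.37 + 201.8×0.11 + 20×0.07 + 347.4×0.38 + 201.8×0.82 = 329.670; total area S = 794.2 sq m.
ᾱ = 0.4151, so room constant R = A/(1−ᾱ) = 563.635 sq m.
Lp = 90.3 + 10·log₁₀(4/563.635) = 90.3 + (-21.49) = 68.8 dB.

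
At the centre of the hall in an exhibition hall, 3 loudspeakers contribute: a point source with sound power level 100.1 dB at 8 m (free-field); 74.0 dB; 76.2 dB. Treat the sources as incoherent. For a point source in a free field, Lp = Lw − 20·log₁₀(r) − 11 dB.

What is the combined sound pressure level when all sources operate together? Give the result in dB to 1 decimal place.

79.0 dB

Source at 8 m: Lp = 100.1 − 20·log₁₀(8) − 11 = 71.0 dB.
Converting to relative power and adding: 10^(71.0/10) + 10^(74.0/10) + 10^(76.2/10) = 7.94e+07.
Back to dB: 10·log₁₀ Σ = 79.0 dB.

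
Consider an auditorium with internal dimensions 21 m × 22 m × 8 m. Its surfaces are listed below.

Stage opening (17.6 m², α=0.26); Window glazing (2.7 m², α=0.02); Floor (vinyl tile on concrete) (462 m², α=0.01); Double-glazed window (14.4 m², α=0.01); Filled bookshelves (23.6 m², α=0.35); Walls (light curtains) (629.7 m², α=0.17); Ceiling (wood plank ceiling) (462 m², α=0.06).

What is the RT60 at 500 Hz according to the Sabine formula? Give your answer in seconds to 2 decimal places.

Total absorption A = 17.6*0.26 + 2.7*0.02 + 462*0.01 + 14.4*0.01 + 23.6*0.35 + 629.7*0.17 + 462*0.06
  = 4.576 + 0.054 + 4.620 + 0.144 + 8.260 + 107.049 + 27.720 = 152.423 m² sabins.
V = 21·22·8 = 3696 m³.
RT60 = 0.161 · V / A = 0.161 × 3696 / 152.423 = 3.90 s.

3.90 sec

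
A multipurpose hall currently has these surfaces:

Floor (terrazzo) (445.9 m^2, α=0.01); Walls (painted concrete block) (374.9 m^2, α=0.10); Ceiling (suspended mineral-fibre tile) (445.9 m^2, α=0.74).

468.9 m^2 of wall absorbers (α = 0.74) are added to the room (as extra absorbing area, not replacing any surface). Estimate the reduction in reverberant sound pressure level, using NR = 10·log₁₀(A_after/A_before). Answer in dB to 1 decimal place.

Total absorption A_before = 445.9·0.01 + 374.9·0.10 + 445.9·0.74
  = 4.459 + 37.490 + 329.966 = 371.915 m^2 sabins.
Added absorption = 468.9 × 0.74 = 346.986 sabins.
A_after = 371.915 + 346.986 = 718.901 sabins.
NR = 10·log₁₀(718.901/371.915) = 2.9 dB.

2.9 dB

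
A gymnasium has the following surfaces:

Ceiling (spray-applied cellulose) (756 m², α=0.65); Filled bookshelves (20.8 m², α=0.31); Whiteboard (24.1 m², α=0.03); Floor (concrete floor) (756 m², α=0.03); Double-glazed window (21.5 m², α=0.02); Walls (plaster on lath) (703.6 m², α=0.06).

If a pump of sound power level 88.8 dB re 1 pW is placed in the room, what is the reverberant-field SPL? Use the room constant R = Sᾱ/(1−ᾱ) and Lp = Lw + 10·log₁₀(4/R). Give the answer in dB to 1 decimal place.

A = 563.897 sabins; S = 2282.0 m².
ᾱ = 563.897/2282.0 = 0.2471; R = Sᾱ/(1−ᾱ) = 563.897/(1−0.2471) = 748.967 m².
Lp = Lw + 10 log₁₀(4/R) = 88.8 -22.72 = 66.1 dB.

66.1 dB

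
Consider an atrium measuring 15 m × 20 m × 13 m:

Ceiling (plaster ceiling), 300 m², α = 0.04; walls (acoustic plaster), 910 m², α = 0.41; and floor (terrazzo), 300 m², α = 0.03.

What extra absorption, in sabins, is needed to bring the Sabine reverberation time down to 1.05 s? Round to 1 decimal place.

Total absorption A₁ = 300×0.04 + 910×0.41 + 300×0.03
  = 12.000 + 373.100 + 9.000 = 394.100 m² sabins.
Target A₂ = 0.161·3900/1.05 = 598.000 sabins (V = 3900 m³).
ΔA = A₂ − A₁ = 598.000 − 394.100 = 203.9 sabins.

203.9 sabins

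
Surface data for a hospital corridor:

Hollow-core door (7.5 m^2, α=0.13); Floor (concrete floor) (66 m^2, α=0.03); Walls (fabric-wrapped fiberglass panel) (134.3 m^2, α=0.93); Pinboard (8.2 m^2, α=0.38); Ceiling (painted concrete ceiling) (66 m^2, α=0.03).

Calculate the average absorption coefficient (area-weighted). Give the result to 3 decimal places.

0.471

Total surface area S = 282.0 m^2.
Σ(Sᵢαᵢ) = 7.5·0.13 + 66·0.03 + 134.3·0.93 + 8.2·0.38 + 66·0.03 = 132.950.
ᾱ = 132.950 / 282.0 = 0.471.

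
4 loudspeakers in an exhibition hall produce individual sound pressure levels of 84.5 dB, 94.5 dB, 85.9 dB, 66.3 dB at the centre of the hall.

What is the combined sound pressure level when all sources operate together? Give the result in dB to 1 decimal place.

Σ 10^(Lᵢ/10) = 3.494e+09.
L_total = 10·log₁₀(3.494e+09) = 95.4 dB.

95.4 dB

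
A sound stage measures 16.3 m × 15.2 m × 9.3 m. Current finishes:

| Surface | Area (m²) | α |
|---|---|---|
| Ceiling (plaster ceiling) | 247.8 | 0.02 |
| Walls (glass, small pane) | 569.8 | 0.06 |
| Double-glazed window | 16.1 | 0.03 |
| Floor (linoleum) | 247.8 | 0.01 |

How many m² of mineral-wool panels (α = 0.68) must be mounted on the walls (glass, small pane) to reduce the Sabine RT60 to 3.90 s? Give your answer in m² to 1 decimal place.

Summing Sᵢαᵢ: 4.956 + 34.188 + 0.483 + 2.478 → A₁ = 42.105 sabins.
Required A₂ = 0.161·2304.168/3.90 = 95.121 sabins.
ΔA needed = 95.121 − 42.105 = 53.016 sabins.
Net gain per m²: Δα = 0.68 − 0.06 = 0.62.
Area = ΔA/Δα = 53.016/0.62 = 85.5 m².

85.5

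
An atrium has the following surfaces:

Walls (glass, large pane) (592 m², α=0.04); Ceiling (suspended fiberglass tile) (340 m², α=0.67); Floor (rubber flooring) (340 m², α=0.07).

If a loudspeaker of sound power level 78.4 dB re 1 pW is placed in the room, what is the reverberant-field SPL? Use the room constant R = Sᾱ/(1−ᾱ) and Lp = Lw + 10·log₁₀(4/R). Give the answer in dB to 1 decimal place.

59.0 dB

Σ(Sᵢαᵢ) = 592×0.04 + 340×0.67 + 340×0.07 = 275.280; total area S = 1272.0 m².
ᾱ = 275.280/1272.0 = 0.2164; R = Sᾱ/(1−ᾱ) = 275.280/(1−0.2164) = 351.302 m².
Lp = 78.4 + 10·log₁₀(4/351.302) = 78.4 + (-19.44) = 59.0 dB.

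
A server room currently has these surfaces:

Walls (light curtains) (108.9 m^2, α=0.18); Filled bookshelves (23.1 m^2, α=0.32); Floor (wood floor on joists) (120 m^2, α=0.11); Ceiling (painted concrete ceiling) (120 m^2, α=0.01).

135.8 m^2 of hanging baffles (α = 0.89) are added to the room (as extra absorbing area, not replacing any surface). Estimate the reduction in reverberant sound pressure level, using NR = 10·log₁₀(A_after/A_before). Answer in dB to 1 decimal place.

Summing Sᵢαᵢ: 19.602 + 7.392 + 13.200 + 1.200 → A_before = 41.394 sabins.
Treatment contributes 135.8·0.89 = 120.862 sabins.
A_after = 41.394 + 120.862 = 162.256 sabins.
Reduction = 10 log₁₀(A_after/A_before) = 10 log₁₀(3.9198) = 5.9 dB.

5.9 dB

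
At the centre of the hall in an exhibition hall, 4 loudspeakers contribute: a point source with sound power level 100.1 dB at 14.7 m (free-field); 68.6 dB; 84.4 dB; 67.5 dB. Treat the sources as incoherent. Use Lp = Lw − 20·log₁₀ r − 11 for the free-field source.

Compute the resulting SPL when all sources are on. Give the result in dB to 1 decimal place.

84.7 dB

Source at 14.7 m: Lp = 100.1 − 20·log₁₀(14.7) − 11 = 65.8 dB.
Sum in the linear (power) domain: Σ 10^(Lᵢ/10) = 10^(65.8/10) + 10^(68.6/10) + 10^(84.4/10) + 10^(67.5/10) = 2.921e+08.
Combined level = 10 log₁₀(2.921e+08) = 84.7 dB.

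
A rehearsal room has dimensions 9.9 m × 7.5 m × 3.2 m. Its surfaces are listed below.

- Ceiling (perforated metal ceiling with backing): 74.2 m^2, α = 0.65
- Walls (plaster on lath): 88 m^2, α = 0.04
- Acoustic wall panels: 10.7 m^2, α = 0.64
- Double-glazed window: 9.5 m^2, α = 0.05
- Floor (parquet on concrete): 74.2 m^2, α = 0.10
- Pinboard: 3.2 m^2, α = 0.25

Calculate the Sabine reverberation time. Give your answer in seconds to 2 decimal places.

0.57 s

Total absorption A = 74.2×0.65 + 88×0.04 + 10.7×0.64 + 9.5×0.05 + 74.2×0.10 + 3.2×0.25
  = 48.230 + 3.520 + 6.848 + 0.475 + 7.420 + 0.800 = 67.293 m^2 sabins.
V = 9.9·7.5·3.2 = 237.6 m³.
Sabine: RT60 = 0.161 × 237.6 / 67.293 = 0.57 s.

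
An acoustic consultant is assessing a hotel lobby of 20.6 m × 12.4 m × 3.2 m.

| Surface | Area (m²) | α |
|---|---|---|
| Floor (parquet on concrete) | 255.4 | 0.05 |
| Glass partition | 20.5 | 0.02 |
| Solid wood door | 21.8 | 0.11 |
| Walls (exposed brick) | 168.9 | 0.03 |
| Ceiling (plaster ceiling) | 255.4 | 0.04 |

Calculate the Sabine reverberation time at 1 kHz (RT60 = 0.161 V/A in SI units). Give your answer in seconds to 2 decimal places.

Total absorption A = 255.4×0.05 + 20.5×0.02 + 21.8×0.11 + 168.9×0.03 + 255.4×0.04
  = 12.770 + 0.410 + 2.398 + 5.067 + 10.216 = 30.861 m² sabins.
Room volume: 817.408 m³.
Sabine: RT60 = 0.161 × 817.408 / 30.861 = 4.26 s.

4.26 seconds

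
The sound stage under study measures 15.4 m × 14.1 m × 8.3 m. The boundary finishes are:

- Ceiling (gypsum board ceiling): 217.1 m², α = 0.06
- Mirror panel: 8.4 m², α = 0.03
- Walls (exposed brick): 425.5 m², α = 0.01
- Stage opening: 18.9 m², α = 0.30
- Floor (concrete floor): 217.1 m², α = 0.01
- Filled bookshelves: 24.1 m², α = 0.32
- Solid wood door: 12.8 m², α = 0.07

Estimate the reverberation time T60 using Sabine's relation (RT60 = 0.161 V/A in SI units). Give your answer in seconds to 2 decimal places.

8.54 s

Equivalent absorption area: A = 217.1·0.06 + 8.4·0.03 + 425.5·0.01 + 18.9·0.30 + 217.1·0.01 + 24.1·0.32 + 12.8·0.07 = 33.982 m².
V = 15.4·14.1·8.3 = 1802.262 m³.
T = 0.161 V/A = 0.161·1802.262/33.982 = 8.54 s.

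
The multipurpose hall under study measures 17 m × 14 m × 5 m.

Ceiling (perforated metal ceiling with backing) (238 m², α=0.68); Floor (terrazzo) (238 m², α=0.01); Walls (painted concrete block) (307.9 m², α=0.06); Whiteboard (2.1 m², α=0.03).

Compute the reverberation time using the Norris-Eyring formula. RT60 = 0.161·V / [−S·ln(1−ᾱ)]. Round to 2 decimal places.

S = Σ Sᵢ = 786.0 m².
Absorption A = 238·0.68 + 238·0.01 + 307.9·0.06 + 2.1·0.03 = 182.757 sabins.
ᾱ = 182.757 / 786.0 = 0.2325.
−S·ln(1−ᾱ) = −786.0 × ln(1 − 0.2325) = 207.989.
V = 17 × 14 × 5 = 1190 m³.
RT60 = 0.161 × 1190 / 207.989 = 0.92 s.

0.92 seconds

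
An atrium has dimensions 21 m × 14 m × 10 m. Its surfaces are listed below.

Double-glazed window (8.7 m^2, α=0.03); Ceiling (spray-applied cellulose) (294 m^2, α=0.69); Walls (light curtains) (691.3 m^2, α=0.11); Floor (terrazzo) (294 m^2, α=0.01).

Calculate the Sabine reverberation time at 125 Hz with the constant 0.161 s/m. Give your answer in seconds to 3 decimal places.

1.678 sec

Summing Sᵢαᵢ: 0.261 + 202.860 + 76.043 + 2.940 → A = 282.104 sabins.
V = 21·14·10 = 2940 m³.
T = 0.161 V/A = 0.161·2940/282.104 = 1.678 s.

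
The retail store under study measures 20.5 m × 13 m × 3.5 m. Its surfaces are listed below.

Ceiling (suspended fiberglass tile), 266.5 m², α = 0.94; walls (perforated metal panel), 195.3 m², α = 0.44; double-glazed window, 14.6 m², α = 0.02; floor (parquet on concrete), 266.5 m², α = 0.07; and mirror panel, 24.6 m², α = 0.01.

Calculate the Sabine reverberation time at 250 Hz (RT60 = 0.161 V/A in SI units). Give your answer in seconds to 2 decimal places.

Total absorption A = 266.5×0.94 + 195.3×0.44 + 14.6×0.02 + 266.5×0.07 + 24.6×0.01
  = 250.510 + 85.932 + 0.292 + 18.655 + 0.246 = 355.635 m² sabins.
Room volume: 932.75 m³.
T = 0.161 V/A = 0.161·932.75/355.635 = 0.42 s.

0.42 s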